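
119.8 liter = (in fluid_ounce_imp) 4216. Check: 1 liter = 0.001 m^3, so 119.8 liter = 119.8 * 0.001 = 0.1198 m^3. 1 fluid_ounce_imp = 2.8413063e-05 m^3, so 0.1198 m^3 = 0.1198 / 2.8413063e-05 = 4216.3706 fluid_ounce_imp ≈ 4216 fluid_ounce_imp (4 s.f.).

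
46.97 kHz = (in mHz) 1 kHz = 1000 Hz, so 46.97 kHz = 46.97 * 1000 = 46970 Hz. 1 mHz = 0.001 Hz, so 46970 Hz = 46970 / 0.001 = 46970000 mHz ≈ 4.697e+07 mHz (4 s.f.). Final answer: 4.697e+07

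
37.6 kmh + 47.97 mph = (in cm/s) 3189. Check: 1 kmh = 0.27777778 m/s, so 37.6 kmh = 37.6 * 0.27777778 = 10.444444 m/s. 1 mph = 0.44704 m/s, so 47.97 mph = 47.97 * 0.44704 = 21.444509 m/s. Sum: 10.444444 + 21.444509 = 31.888953 m/s. 1 cm/s = 0.01 m/s, so 31.888953 m/s = 31.888953 / 0.01 = 3188.8953 cm/s ≈ 3189 cm/s (4 s.f.).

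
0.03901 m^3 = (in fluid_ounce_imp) 1373. Check: 1 fluid_ounce_imp = 2.8413063e-05 m^3, so 0.03901 m^3 = 0.03901 / 2.8413063e-05 = 1372.9601 fluid_ounce_imp ≈ 1373 fluid_ounce_imp (4 s.f.).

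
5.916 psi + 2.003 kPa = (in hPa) 427.9. Check: 1 psi = 6894.7573 Pa, so 5.916 psi = 5.916 * 6894.7573 = 40789.384 Pa. 1 kPa = 1000 Pa, so 2.003 kPa = 2.003 * 1000 = 2003 Pa. Sum: 40789.384 + 2003 = 42792.384 Pa. 1 hPa = 100 Pa, so 42792.384 Pa = 42792.384 / 100 = 427.92384 hPa ≈ 427.9 hPa (4 s.f.).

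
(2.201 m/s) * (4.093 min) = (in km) 2.201 m/s is already in m/s. 1 min = 60 s, so 4.093 min = 4.093 * 60 = 245.58 s. Combine: 2.201 m/s * 245.58 s = 540.52158 m. 1 km = 1000 m, so 540.52158 m = 540.52158 / 1000 = 0.54052158 km ≈ 0.5405 km (4 s.f.). Final answer: 0.5405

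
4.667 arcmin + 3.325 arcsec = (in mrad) 1 arcmin = 0.00029088821 rad, so 4.667 arcmin = 4.667 * 0.00029088821 = 0.0013575753 rad. 1 arcsec = 4.8481368e-06 rad, so 3.325 arcsec = 3.325 * 4.8481368e-06 = 1.6120055e-05 rad. Sum: 0.0013575753 + 1.6120055e-05 = 0.0013736953 rad. 1 mrad = 0.001 rad, so 0.0013736953 rad = 0.0013736953 / 0.001 = 1.3736953 mrad ≈ 1.374 mrad (4 s.f.). Final answer: 1.374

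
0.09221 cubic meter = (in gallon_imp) 0.09221 cubic meter = 0.09221 m^3. 1 gallon_imp = 0.00454609 m^3, so 0.09221 m^3 = 0.09221 / 0.00454609 = 20.283364 gallon_imp ≈ 20.28 gallon_imp (4 s.f.). Final answer: 20.28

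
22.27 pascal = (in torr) 0.167. Check: 22.27 pascal = 22.27 Pa. 1 torr = 133.32237 Pa, so 22.27 Pa = 22.27 / 133.32237 = 0.16703874 torr ≈ 0.167 torr (4 s.f.).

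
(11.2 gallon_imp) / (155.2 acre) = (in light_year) 8.569e-24. Check: 1 gallon_imp = 0.00454609 m^3, so 11.2 gallon_imp = 11.2 * 0.00454609 = 0.050916208 m^3. 1 acre = 4046.8564 m^2, so 155.2 acre = 155.2 * 4046.8564 = 628072.12 m^2. Combine: 0.050916208 m^3 / 628072.12 m^2 = 8.1067455e-08 m. 1 light_year = 9.4607305e+15 m, so 8.1067455e-08 m = 8.1067455e-08 / 9.4607305e+15 = 8.5688367e-24 light_year ≈ 8.569e-24 light_year (4 s.f.).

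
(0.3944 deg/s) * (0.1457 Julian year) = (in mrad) 3.165e+07. Check: 1 deg/s = 0.017453293 rad/s, so 0.3944 deg/s = 0.3944 * 0.017453293 = 0.0068835786 rad/s. 1 Julian year = 31557600 s, so 0.1457 Julian year = 0.1457 * 31557600 = 4597942.3 s. Combine: 0.0068835786 rad/s * 4597942.3 s = 31650.297 rad. 1 mrad = 0.001 rad, so 31650.297 rad = 31650.297 / 0.001 = 31650297 mrad ≈ 3.165e+07 mrad (4 s.f.).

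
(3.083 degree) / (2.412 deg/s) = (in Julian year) 4.05e-08. Check: 1 degree = 0.017453293 rad, so 3.083 degree = 3.083 * 0.017453293 = 0.053808501 rad. 1 deg/s = 0.017453293 rad/s, so 2.412 deg/s = 2.412 * 0.017453293 = 0.042097342 rad/s. Combine: 0.053808501 rad / 0.042097342 rad/s = 1.2781924 s. 1 Julian year = 31557600 s, so 1.2781924 s = 1.2781924 / 31557600 = 4.0503472e-08 Julian year ≈ 4.05e-08 Julian year (4 s.f.).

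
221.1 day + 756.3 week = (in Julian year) 1 day = 86400 s, so 221.1 day = 221.1 * 86400 = 19103040 s. 1 week = 604800 s, so 756.3 week = 756.3 * 604800 = 4.5741024e+08 s. Sum: 19103040 + 4.5741024e+08 = 4.7651328e+08 s. 1 Julian year = 31557600 s, so 4.7651328e+08 s = 4.7651328e+08 / 31557600 = 15.099795 Julian year ≈ 15.1 Julian year (4 s.f.). Final answer: 15.1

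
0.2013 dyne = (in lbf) 1 dyne = 1e-05 N, so 0.2013 dyne = 0.2013 * 1e-05 = 2.013e-06 N. 1 lbf = 4.4482216 N, so 2.013e-06 N = 2.013e-06 / 4.4482216 = 4.525404e-07 lbf ≈ 4.525e-07 lbf (4 s.f.). Final answer: 4.525e-07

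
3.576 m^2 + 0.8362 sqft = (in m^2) 3.576 m^2 is already in m^2. 1 sqft = 0.09290304 m^2, so 0.8362 sqft = 0.8362 * 0.09290304 = 0.077685522 m^2. Sum: 3.576 + 0.077685522 = 3.6536855 m^2. Result: 3.6536855 m^2 ≈ 3.654 m^2 (4 s.f.). Final answer: 3.654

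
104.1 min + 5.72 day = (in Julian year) 0.01586. Check: 1 min = 60 s, so 104.1 min = 104.1 * 60 = 6246 s. 1 day = 86400 s, so 5.72 day = 5.72 * 86400 = 494208 s. Sum: 6246 + 494208 = 500454 s. 1 Julian year = 31557600 s, so 500454 s = 500454 / 31557600 = 0.01585843 Julian year ≈ 0.01586 Julian year (4 s.f.).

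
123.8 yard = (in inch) 4457. Check: 1 yard = 0.9144 m, so 123.8 yard = 123.8 * 0.9144 = 113.20272 m. 1 inch = 0.0254 m, so 113.20272 m = 113.20272 / 0.0254 = 4456.8 inch ≈ 4457 inch (4 s.f.).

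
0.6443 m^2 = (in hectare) 1 hectare = 10000 m^2, so 0.6443 m^2 = 0.6443 / 10000 = 6.443e-05 hectare. Final answer: 6.443e-05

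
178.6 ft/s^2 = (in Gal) 5444. Check: 1 ft/s^2 = 0.3048 m/s^2, so 178.6 ft/s^2 = 178.6 * 0.3048 = 54.43728 m/s^2. 1 Gal = 0.01 m/s^2, so 54.43728 m/s^2 = 54.43728 / 0.01 = 5443.728 Gal ≈ 5444 Gal (4 s.f.).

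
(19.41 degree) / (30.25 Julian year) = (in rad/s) 3.549e-10. Check: 1 degree = 0.017453293 rad, so 19.41 degree = 19.41 * 0.017453293 = 0.33876841 rad. 1 Julian year = 31557600 s, so 30.25 Julian year = 30.25 * 31557600 = 9.546174e+08 s. Combine: 0.33876841 rad / 9.546174e+08 s = 3.5487349e-10 rad/s. Result: 3.5487349e-10 rad/s ≈ 3.549e-10 rad/s (4 s.f.).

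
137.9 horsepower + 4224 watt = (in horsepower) 143.6. Check: 1 horsepower = 745.69987 W, so 137.9 horsepower = 137.9 * 745.69987 = 102832.01 W. 4224 watt = 4224 W. Sum: 102832.01 + 4224 = 107056.01 W. 1 horsepower = 745.69987 W, so 107056.01 W = 107056.01 / 745.69987 = 143.56448 horsepower ≈ 143.6 horsepower (4 s.f.).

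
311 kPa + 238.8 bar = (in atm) 1 kPa = 1000 Pa, so 311 kPa = 311 * 1000 = 311000 Pa. 1 bar = 100000 Pa, so 238.8 bar = 238.8 * 100000 = 23880000 Pa. Sum: 311000 + 23880000 = 24191000 Pa. 1 atm = 101325 Pa, so 24191000 Pa = 24191000 / 101325 = 238.74661 atm ≈ 238.7 atm (4 s.f.). Final answer: 238.7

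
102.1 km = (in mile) 1 km = 1000 m, so 102.1 km = 102.1 * 1000 = 102100 m. 1 mile = 1609.344 m, so 102100 m = 102100 / 1609.344 = 63.441999 mile ≈ 63.44 mile (4 s.f.). Final answer: 63.44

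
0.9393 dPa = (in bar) 9.393e-07. Check: 1 dPa = 0.1 Pa, so 0.9393 dPa = 0.9393 * 0.1 = 0.09393 Pa. 1 bar = 100000 Pa, so 0.09393 Pa = 0.09393 / 100000 = 9.393e-07 bar.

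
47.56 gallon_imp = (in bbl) 1.36. Check: 1 gallon_imp = 0.00454609 m^3, so 47.56 gallon_imp = 47.56 * 0.00454609 = 0.21621204 m^3. 1 bbl = 0.15898729 m^3, so 0.21621204 m^3 = 0.21621204 / 0.15898729 = 1.3599328 bbl ≈ 1.36 bbl (4 s.f.).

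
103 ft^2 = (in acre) 0.002365. Check: 1 ft^2 = 0.09290304 m^2, so 103 ft^2 = 103 * 0.09290304 = 9.5690131 m^2. 1 acre = 4046.8564 m^2, so 9.5690131 m^2 = 9.5690131 / 4046.8564 = 0.0023645546 acre ≈ 0.002365 acre (4 s.f.).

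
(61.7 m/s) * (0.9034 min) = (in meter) 61.7 m/s is already in m/s. 1 min = 60 s, so 0.9034 min = 0.9034 * 60 = 54.204 s. Combine: 61.7 m/s * 54.204 s = 3344.3868 m. 3344.3868 m = 3344.3868 meter ≈ 3344 meter (4 s.f.). Final answer: 3344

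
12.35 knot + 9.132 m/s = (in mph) 1 knot = 0.51444444 m/s, so 12.35 knot = 12.35 * 0.51444444 = 6.3533889 m/s. 9.132 m/s is already in m/s. Sum: 6.3533889 + 9.132 = 15.485389 m/s. 1 mph = 0.44704 m/s, so 15.485389 m/s = 15.485389 / 0.44704 = 34.639828 mph ≈ 34.64 mph (4 s.f.). Final answer: 34.64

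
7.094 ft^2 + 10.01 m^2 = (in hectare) 1 ft^2 = 0.09290304 m^2, so 7.094 ft^2 = 7.094 * 0.09290304 = 0.65905417 m^2. 10.01 m^2 is already in m^2. Sum: 0.65905417 + 10.01 = 10.669054 m^2. 1 hectare = 10000 m^2, so 10.669054 m^2 = 10.669054 / 10000 = 0.0010669054 hectare ≈ 0.001067 hectare (4 s.f.). Final answer: 0.001067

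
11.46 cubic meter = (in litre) 11.46 cubic meter = 11.46 m^3. 1 litre = 0.001 m^3, so 11.46 m^3 = 11.46 / 0.001 = 11460 litre ≈ 1.146e+04 litre (4 s.f.). Final answer: 1.146e+04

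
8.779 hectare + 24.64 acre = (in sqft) 1 hectare = 10000 m^2, so 8.779 hectare = 8.779 * 10000 = 87790 m^2. 1 acre = 4046.8564 m^2, so 24.64 acre = 24.64 * 4046.8564 = 99714.542 m^2. Sum: 87790 + 99714.542 = 187504.54 m^2. 1 sqft = 0.09290304 m^2, so 187504.54 m^2 = 187504.54 / 0.09290304 = 2018282.1 sqft ≈ 2.018e+06 sqft (4 s.f.). Final answer: 2.018e+06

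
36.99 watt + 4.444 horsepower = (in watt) 36.99 watt = 36.99 W. 1 horsepower = 745.69987 W, so 4.444 horsepower = 4.444 * 745.69987 = 3313.8902 W. Sum: 36.99 + 3313.8902 = 3350.8802 W. 3350.8802 W = 3350.8802 watt ≈ 3351 watt (4 s.f.). Final answer: 3351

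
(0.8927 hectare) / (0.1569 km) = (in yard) 62.22. Check: 1 hectare = 10000 m^2, so 0.8927 hectare = 0.8927 * 10000 = 8927 m^2. 1 km = 1000 m, so 0.1569 km = 0.1569 * 1000 = 156.9 m. Combine: 8927 m^2 / 156.9 m = 56.896112 m. 1 yard = 0.9144 m, so 56.896112 m = 56.896112 / 0.9144 = 62.222345 yard ≈ 62.22 yard (4 s.f.).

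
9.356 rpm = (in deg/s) 56.14. Check: 1 rpm = 0.10471976 rad/s, so 9.356 rpm = 9.356 * 0.10471976 = 0.97975803 rad/s. 1 deg/s = 0.017453293 rad/s, so 0.97975803 rad/s = 0.97975803 / 0.017453293 = 56.136 deg/s ≈ 56.14 deg/s (4 s.f.).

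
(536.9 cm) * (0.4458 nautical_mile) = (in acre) 1.095. Check: 1 cm = 0.01 m, so 536.9 cm = 536.9 * 0.01 = 5.369 m. 1 nautical_mile = 1852 m, so 0.4458 nautical_mile = 0.4458 * 1852 = 825.6216 m. Combine: 5.369 m * 825.6216 m = 4432.7624 m^2. 1 acre = 4046.8564 m^2, so 4432.7624 m^2 = 4432.7624 / 4046.8564 = 1.0953594 acre ≈ 1.095 acre (4 s.f.).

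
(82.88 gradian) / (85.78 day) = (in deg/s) 1.006e-05. Check: 1 gradian = 0.015707963 rad, so 82.88 gradian = 82.88 * 0.015707963 = 1.301876 rad. 1 day = 86400 s, so 85.78 day = 85.78 * 86400 = 7411392 s. Combine: 1.301876 rad / 7411392 s = 1.7565877e-07 rad/s. 1 deg/s = 0.017453293 rad/s, so 1.7565877e-07 rad/s = 1.7565877e-07 / 0.017453293 = 1.0064506e-05 deg/s ≈ 1.006e-05 deg/s (4 s.f.).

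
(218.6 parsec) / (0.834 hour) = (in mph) 1 parsec = 3.0856776e+16 m, so 218.6 parsec = 218.6 * 3.0856776e+16 = 6.7452912e+18 m. 1 hour = 3600 s, so 0.834 hour = 0.834 * 3600 = 3002.4 s. Combine: 6.7452912e+18 m / 3002.4 s = 2.2466331e+15 m/s. 1 mph = 0.44704 m/s, so 2.2466331e+15 m/s = 2.2466331e+15 / 0.44704 = 5.0255751e+15 mph ≈ 5.026e+15 mph (4 s.f.). Final answer: 5.026e+15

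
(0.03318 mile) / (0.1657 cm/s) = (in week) 0.05328. Check: 1 mile = 1609.344 m, so 0.03318 mile = 0.03318 * 1609.344 = 53.398034 m. 1 cm/s = 0.01 m/s, so 0.1657 cm/s = 0.1657 * 0.01 = 0.001657 m/s. Combine: 53.398034 m / 0.001657 m/s = 32225.73 s. 1 week = 604800 s, so 32225.73 s = 32225.73 / 604800 = 0.053283283 week ≈ 0.05328 week (4 s.f.).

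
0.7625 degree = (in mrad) 13.31. Check: 1 degree = 0.017453293 rad, so 0.7625 degree = 0.7625 * 0.017453293 = 0.013308136 rad. 1 mrad = 0.001 rad, so 0.013308136 rad = 0.013308136 / 0.001 = 13.308136 mrad ≈ 13.31 mrad (4 s.f.).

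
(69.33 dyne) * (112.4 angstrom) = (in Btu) 7.386e-15. Check: 1 dyne = 1e-05 N, so 69.33 dyne = 69.33 * 1e-05 = 0.0006933 N. 1 angstrom = 1e-10 m, so 112.4 angstrom = 112.4 * 1e-10 = 1.124e-08 m. Combine: 0.0006933 N * 1.124e-08 m = 7.792692e-12 J. 1 Btu = 1055.0559 J, so 7.792692e-12 J = 7.792692e-12 / 1055.0559 = 7.3860469e-15 Btu ≈ 7.386e-15 Btu (4 s.f.).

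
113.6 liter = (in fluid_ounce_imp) 1 liter = 0.001 m^3, so 113.6 liter = 113.6 * 0.001 = 0.1136 m^3. 1 fluid_ounce_imp = 2.8413063e-05 m^3, so 0.1136 m^3 = 0.1136 / 2.8413063e-05 = 3998.1611 fluid_ounce_imp ≈ 3998 fluid_ounce_imp (4 s.f.). Final answer: 3998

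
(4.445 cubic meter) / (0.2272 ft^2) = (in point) 5.969e+05. Check: 4.445 cubic meter = 4.445 m^3. 1 ft^2 = 0.09290304 m^2, so 0.2272 ft^2 = 0.2272 * 0.09290304 = 0.021107571 m^2. Combine: 4.445 m^3 / 0.021107571 m^2 = 210.58795 m. 1 point = 0.00035277778 m, so 210.58795 m = 210.58795 / 0.00035277778 = 596942.22 point ≈ 5.969e+05 point (4 s.f.).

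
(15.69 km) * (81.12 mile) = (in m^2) 2.048e+09. Check: 1 km = 1000 m, so 15.69 km = 15.69 * 1000 = 15690 m. 1 mile = 1609.344 m, so 81.12 mile = 81.12 * 1609.344 = 130549.99 m. Combine: 15690 m * 130549.99 m = 2.0483293e+09 m^2. Result: 2.0483293e+09 m^2 ≈ 2.048e+09 m^2 (4 s.f.).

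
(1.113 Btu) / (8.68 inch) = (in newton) 5326. Check: 1 Btu = 1055.0559 J, so 1.113 Btu = 1.113 * 1055.0559 = 1174.2772 J. 1 inch = 0.0254 m, so 8.68 inch = 8.68 * 0.0254 = 0.220472 m. Combine: 1174.2772 J / 0.220472 m = 5326.1964 N. 5326.1964 N = 5326.1964 newton ≈ 5326 newton (4 s.f.).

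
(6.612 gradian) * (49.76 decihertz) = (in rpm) 4.935. Check: 1 gradian = 0.015707963 rad, so 6.612 gradian = 6.612 * 0.015707963 = 0.10386105 rad. 1 decihertz = 0.1 Hz, so 49.76 decihertz = 49.76 * 0.1 = 4.976 Hz. Combine: 0.10386105 rad * 4.976 Hz = 0.5168126 rad/s. 1 rpm = 0.10471976 rad/s, so 0.5168126 rad/s = 0.5168126 / 0.10471976 = 4.9351968 rpm ≈ 4.935 rpm (4 s.f.).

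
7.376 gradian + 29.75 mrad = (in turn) 0.02317. Check: 1 gradian = 0.015707963 rad, so 7.376 gradian = 7.376 * 0.015707963 = 0.11586194 rad. 1 mrad = 0.001 rad, so 29.75 mrad = 29.75 * 0.001 = 0.02975 rad. Sum: 0.11586194 + 0.02975 = 0.14561194 rad. 1 turn = 6.2831853 rad, so 0.14561194 rad = 0.14561194 / 6.2831853 = 0.02317486 turn ≈ 0.02317 turn (4 s.f.).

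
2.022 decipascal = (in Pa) 1 decipascal = 0.1 Pa, so 2.022 decipascal = 2.022 * 0.1 = 0.2022 Pa. Result: 0.2022 Pa. Final answer: 0.2022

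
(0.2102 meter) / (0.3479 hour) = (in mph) 0.2102 meter = 0.2102 m. 1 hour = 3600 s, so 0.3479 hour = 0.3479 * 3600 = 1252.44 s. Combine: 0.2102 m / 1252.44 s = 0.00016783239 m/s. 1 mph = 0.44704 m/s, so 0.00016783239 m/s = 0.00016783239 / 0.44704 = 0.00037543037 mph ≈ 0.0003754 mph (4 s.f.). Final answer: 0.0003754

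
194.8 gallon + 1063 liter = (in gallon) 1 gallon = 0.0037854118 m^3, so 194.8 gallon = 194.8 * 0.0037854118 = 0.73739822 m^3. 1 liter = 0.001 m^3, so 1063 liter = 1063 * 0.001 = 1.063 m^3. Sum: 0.73739822 + 1.063 = 1.8003982 m^3. 1 gallon = 0.0037854118 m^3, so 1.8003982 m^3 = 1.8003982 / 0.0037854118 = 475.61489 gallon ≈ 475.6 gallon (4 s.f.). Final answer: 475.6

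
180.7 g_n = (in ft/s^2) 5814. Check: 1 g_n = 9.80665 m/s^2, so 180.7 g_n = 180.7 * 9.80665 = 1772.0617 m/s^2. 1 ft/s^2 = 0.3048 m/s^2, so 1772.0617 m/s^2 = 1772.0617 / 0.3048 = 5813.8506 ft/s^2 ≈ 5814 ft/s^2 (4 s.f.).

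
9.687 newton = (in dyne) 9.687 newton = 9.687 N. 1 dyne = 1e-05 N, so 9.687 N = 9.687 / 1e-05 = 968700 dyne ≈ 9.687e+05 dyne (4 s.f.). Final answer: 9.687e+05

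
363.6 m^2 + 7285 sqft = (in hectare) 0.104. Check: 363.6 m^2 is already in m^2. 1 sqft = 0.09290304 m^2, so 7285 sqft = 7285 * 0.09290304 = 676.79865 m^2. Sum: 363.6 + 676.79865 = 1040.3986 m^2. 1 hectare = 10000 m^2, so 1040.3986 m^2 = 1040.3986 / 10000 = 0.10403986 hectare ≈ 0.104 hectare (4 s.f.).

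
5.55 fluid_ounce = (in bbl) 1 fluid_ounce = 2.957353e-05 m^3, so 5.55 fluid_ounce = 5.55 * 2.957353e-05 = 0.00016413309 m^3. 1 bbl = 0.15898729 m^3, so 0.00016413309 m^3 = 0.00016413309 / 0.15898729 = 0.0010323661 bbl ≈ 0.001032 bbl (4 s.f.). Final answer: 0.001032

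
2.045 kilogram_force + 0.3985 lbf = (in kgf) 1 kilogram_force = 9.80665 N, so 2.045 kilogram_force = 2.045 * 9.80665 = 20.054599 N. 1 lbf = 4.4482216 N, so 0.3985 lbf = 0.3985 * 4.4482216 = 1.7726163 N. Sum: 20.054599 + 1.7726163 = 21.827216 N. 1 kgf = 9.80665 N, so 21.827216 N = 21.827216 / 9.80665 = 2.2257566 kgf ≈ 2.226 kgf (4 s.f.). Final answer: 2.226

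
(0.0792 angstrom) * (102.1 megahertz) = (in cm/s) 1 angstrom = 1e-10 m, so 0.0792 angstrom = 0.0792 * 1e-10 = 7.92e-12 m. 1 megahertz = 1000000 Hz, so 102.1 megahertz = 102.1 * 1000000 = 1.021e+08 Hz. Combine: 7.92e-12 m * 1.021e+08 Hz = 0.000808632 m/s. 1 cm/s = 0.01 m/s, so 0.000808632 m/s = 0.000808632 / 0.01 = 0.0808632 cm/s ≈ 0.08086 cm/s (4 s.f.). Final answer: 0.08086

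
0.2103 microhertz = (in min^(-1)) 1 microhertz = 1e-06 Hz, so 0.2103 microhertz = 0.2103 * 1e-06 = 2.103e-07 Hz. 1 min^(-1) = 0.016666667 Hz, so 2.103e-07 Hz = 2.103e-07 / 0.016666667 = 1.2618e-05 min^(-1) ≈ 1.262e-05 min^(-1) (4 s.f.). Final answer: 1.262e-05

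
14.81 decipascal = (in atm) 1 decipascal = 0.1 Pa, so 14.81 decipascal = 14.81 * 0.1 = 1.481 Pa. 1 atm = 101325 Pa, so 1.481 Pa = 1.481 / 101325 = 1.4616334e-05 atm ≈ 1.462e-05 atm (4 s.f.). Final answer: 1.462e-05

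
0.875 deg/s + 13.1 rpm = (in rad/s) 1.387. Check: 1 deg/s = 0.017453293 rad/s, so 0.875 deg/s = 0.875 * 0.017453293 = 0.015271631 rad/s. 1 rpm = 0.10471976 rad/s, so 13.1 rpm = 13.1 * 0.10471976 = 1.3718288 rad/s. Sum: 0.015271631 + 1.3718288 = 1.3871004 rad/s. Result: 1.3871004 rad/s ≈ 1.387 rad/s (4 s.f.).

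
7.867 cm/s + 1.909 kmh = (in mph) 1 cm/s = 0.01 m/s, so 7.867 cm/s = 7.867 * 0.01 = 0.07867 m/s. 1 kmh = 0.27777778 m/s, so 1.909 kmh = 1.909 * 0.27777778 = 0.53027778 m/s. Sum: 0.07867 + 0.53027778 = 0.60894778 m/s. 1 mph = 0.44704 m/s, so 0.60894778 m/s = 0.60894778 / 0.44704 = 1.3621774 mph ≈ 1.362 mph (4 s.f.). Final answer: 1.362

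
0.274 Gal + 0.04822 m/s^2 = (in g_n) 1 Gal = 0.01 m/s^2, so 0.274 Gal = 0.274 * 0.01 = 0.00274 m/s^2. 0.04822 m/s^2 is already in m/s^2. Sum: 0.00274 + 0.04822 = 0.05096 m/s^2. 1 g_n = 9.80665 m/s^2, so 0.05096 m/s^2 = 0.05096 / 9.80665 = 0.0051964738 g_n ≈ 0.005196 g_n (4 s.f.). Final answer: 0.005196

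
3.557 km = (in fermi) 1 km = 1000 m, so 3.557 km = 3.557 * 1000 = 3557 m. 1 fermi = 1e-15 m, so 3557 m = 3557 / 1e-15 = 3.557e+18 fermi. Final answer: 3.557e+18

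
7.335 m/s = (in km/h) 1 km/h = 0.27777778 m/s, so 7.335 m/s = 7.335 / 0.27777778 = 26.406 km/h ≈ 26.41 km/h (4 s.f.). Final answer: 26.41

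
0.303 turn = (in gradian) 1 turn = 6.2831853 rad, so 0.303 turn = 0.303 * 6.2831853 = 1.9038051 rad. 1 gradian = 0.015707963 rad, so 1.9038051 rad = 1.9038051 / 0.015707963 = 121.2 gradian. Final answer: 121.2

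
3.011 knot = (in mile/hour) 3.465. Check: 1 knot = 0.51444444 m/s, so 3.011 knot = 3.011 * 0.51444444 = 1.5489922 m/s. 1 mile/hour = 0.44704 m/s, so 1.5489922 m/s = 1.5489922 / 0.44704 = 3.4649969 mile/hour ≈ 3.465 mile/hour (4 s.f.).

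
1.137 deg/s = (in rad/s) 0.01984. Check: 1 deg/s = 0.017453293 rad/s, so 1.137 deg/s = 1.137 * 0.017453293 = 0.019844394 rad/s. Result: 0.019844394 rad/s ≈ 0.01984 rad/s (4 s.f.).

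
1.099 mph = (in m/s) 1 mph = 0.44704 m/s, so 1.099 mph = 1.099 * 0.44704 = 0.49129696 m/s. Result: 0.49129696 m/s ≈ 0.4913 m/s (4 s.f.). Final answer: 0.4913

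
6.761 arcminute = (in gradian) 1 arcminute = 0.00029088821 rad, so 6.761 arcminute = 6.761 * 0.00029088821 = 0.0019666952 rad. 1 gradian = 0.015707963 rad, so 0.0019666952 rad = 0.0019666952 / 0.015707963 = 0.1252037 gradian ≈ 0.1252 gradian (4 s.f.). Final answer: 0.1252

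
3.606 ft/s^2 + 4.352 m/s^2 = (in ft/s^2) 1 ft/s^2 = 0.3048 m/s^2, so 3.606 ft/s^2 = 3.606 * 0.3048 = 1.0991088 m/s^2. 4.352 m/s^2 is already in m/s^2. Sum: 1.0991088 + 4.352 = 5.4511088 m/s^2. 1 ft/s^2 = 0.3048 m/s^2, so 5.4511088 m/s^2 = 5.4511088 / 0.3048 = 17.884215 ft/s^2 ≈ 17.88 ft/s^2 (4 s.f.). Final answer: 17.88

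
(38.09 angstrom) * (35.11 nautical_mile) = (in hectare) 2.477e-08. Check: 1 angstrom = 1e-10 m, so 38.09 angstrom = 38.09 * 1e-10 = 3.809e-09 m. 1 nautical_mile = 1852 m, so 35.11 nautical_mile = 35.11 * 1852 = 65023.72 m. Combine: 3.809e-09 m * 65023.72 m = 0.00024767535 m^2. 1 hectare = 10000 m^2, so 0.00024767535 m^2 = 0.00024767535 / 10000 = 2.4767535e-08 hectare ≈ 2.477e-08 hectare (4 s.f.).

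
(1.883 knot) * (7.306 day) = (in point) 1.733e+09. Check: 1 knot = 0.51444444 m/s, so 1.883 knot = 1.883 * 0.51444444 = 0.96869889 m/s. 1 day = 86400 s, so 7.306 day = 7.306 * 86400 = 631238.4 s. Combine: 0.96869889 m/s * 631238.4 s = 611479.94 m. 1 point = 0.00035277778 m, so 611479.94 m = 611479.94 / 0.00035277778 = 1.733329e+09 point ≈ 1.733e+09 point (4 s.f.).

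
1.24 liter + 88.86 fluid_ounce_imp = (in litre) 1 liter = 0.001 m^3, so 1.24 liter = 1.24 * 0.001 = 0.00124 m^3. 1 fluid_ounce_imp = 2.8413063e-05 m^3, so 88.86 fluid_ounce_imp = 88.86 * 2.8413063e-05 = 0.0025247847 m^3. Sum: 0.00124 + 0.0025247847 = 0.0037647847 m^3. 1 litre = 0.001 m^3, so 0.0037647847 m^3 = 0.0037647847 / 0.001 = 3.7647847 litre ≈ 3.765 litre (4 s.f.). Final answer: 3.765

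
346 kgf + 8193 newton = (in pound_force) 2605. Check: 1 kgf = 9.80665 N, so 346 kgf = 346 * 9.80665 = 3393.1009 N. 8193 newton = 8193 N. Sum: 3393.1009 + 8193 = 11586.101 N. 1 pound_force = 4.4482216 N, so 11586.101 N = 11586.101 / 4.4482216 = 2604.6591 pound_force ≈ 2605 pound_force (4 s.f.).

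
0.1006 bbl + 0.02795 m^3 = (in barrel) 0.2764. Check: 1 bbl = 0.15898729 m^3, so 0.1006 bbl = 0.1006 * 0.15898729 = 0.015994122 m^3. 0.02795 m^3 is already in m^3. Sum: 0.015994122 + 0.02795 = 0.043944122 m^3. 1 barrel = 0.15898729 m^3, so 0.043944122 m^3 = 0.043944122 / 0.15898729 = 0.27640021 barrel ≈ 0.2764 barrel (4 s.f.).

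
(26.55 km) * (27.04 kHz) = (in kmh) 2.584e+09. Check: 1 km = 1000 m, so 26.55 km = 26.55 * 1000 = 26550 m. 1 kHz = 1000 Hz, so 27.04 kHz = 27.04 * 1000 = 27040 Hz. Combine: 26550 m * 27040 Hz = 7.17912e+08 m/s. 1 kmh = 0.27777778 m/s, so 7.17912e+08 m/s = 7.17912e+08 / 0.27777778 = 2.5844832e+09 kmh ≈ 2.584e+09 kmh (4 s.f.).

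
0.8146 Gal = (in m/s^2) 1 Gal = 0.01 m/s^2, so 0.8146 Gal = 0.8146 * 0.01 = 0.008146 m/s^2. Result: 0.008146 m/s^2. Final answer: 0.008146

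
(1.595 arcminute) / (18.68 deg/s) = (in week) 1 arcminute = 0.00029088821 rad, so 1.595 arcminute = 1.595 * 0.00029088821 = 0.00046396669 rad. 1 deg/s = 0.017453293 rad/s, so 18.68 deg/s = 18.68 * 0.017453293 = 0.3260275 rad/s. Combine: 0.00046396669 rad / 0.3260275 rad/s = 0.0014230906 s. 1 week = 604800 s, so 0.0014230906 s = 0.0014230906 / 604800 = 2.3529938e-09 week ≈ 2.353e-09 week (4 s.f.). Final answer: 2.353e-09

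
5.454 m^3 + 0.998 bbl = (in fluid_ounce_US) 5.454 m^3 is already in m^3. 1 bbl = 0.15898729 m^3, so 0.998 bbl = 0.998 * 0.15898729 = 0.15866932 m^3. Sum: 5.454 + 0.15866932 = 5.6126693 m^3. 1 fluid_ounce_US = 2.957353e-05 m^3, so 5.6126693 m^3 = 5.6126693 / 2.957353e-05 = 189786.93 fluid_ounce_US ≈ 1.898e+05 fluid_ounce_US (4 s.f.). Final answer: 1.898e+05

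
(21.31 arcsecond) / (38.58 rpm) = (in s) 2.557e-05. Check: 1 arcsecond = 4.8481368e-06 rad, so 21.31 arcsecond = 21.31 * 4.8481368e-06 = 0.0001033138 rad. 1 rpm = 0.10471976 rad/s, so 38.58 rpm = 38.58 * 0.10471976 = 4.0400882 rad/s. Combine: 0.0001033138 rad / 4.0400882 rad/s = 2.5572164e-05 s. Result: 2.5572164e-05 s ≈ 2.557e-05 s (4 s.f.).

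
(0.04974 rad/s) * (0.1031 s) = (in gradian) 0.04974 rad/s is already in rad/s. 0.1031 s is already in s. Combine: 0.04974 rad/s * 0.1031 s = 0.005128194 rad. 1 gradian = 0.015707963 rad, so 0.005128194 rad = 0.005128194 / 0.015707963 = 0.32647097 gradian ≈ 0.3265 gradian (4 s.f.). Final answer: 0.3265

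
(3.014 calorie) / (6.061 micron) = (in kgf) 2.122e+05. Check: 1 calorie = 4.184 J, so 3.014 calorie = 3.014 * 4.184 = 12.610576 J. 1 micron = 1e-06 m, so 6.061 micron = 6.061 * 1e-06 = 6.061e-06 m. Combine: 12.610576 J / 6.061e-06 m = 2080609.8 N. 1 kgf = 9.80665 N, so 2080609.8 N = 2080609.8 / 9.80665 = 212163.15 kgf ≈ 2.122e+05 kgf (4 s.f.).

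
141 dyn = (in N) 0.00141. Check: 1 dyn = 1e-05 N, so 141 dyn = 141 * 1e-05 = 0.00141 N. Result: 0.00141 N.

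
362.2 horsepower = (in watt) 1 horsepower = 745.69987 W, so 362.2 horsepower = 362.2 * 745.69987 = 270092.49 W. 270092.49 W = 270092.49 watt ≈ 2.701e+05 watt (4 s.f.). Final answer: 2.701e+05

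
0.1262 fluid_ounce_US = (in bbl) 1 fluid_ounce_US = 2.957353e-05 m^3, so 0.1262 fluid_ounce_US = 0.1262 * 2.957353e-05 = 3.7321794e-06 m^3. 1 bbl = 0.15898729 m^3, so 3.7321794e-06 m^3 = 3.7321794e-06 / 0.15898729 = 2.3474702e-05 bbl ≈ 2.347e-05 bbl (4 s.f.). Final answer: 2.347e-05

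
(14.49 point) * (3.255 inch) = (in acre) 1 point = 0.00035277778 m, so 14.49 point = 14.49 * 0.00035277778 = 0.00511175 m. 1 inch = 0.0254 m, so 3.255 inch = 3.255 * 0.0254 = 0.082677 m. Combine: 0.00511175 m * 0.082677 m = 0.00042262415 m^2. 1 acre = 4046.8564 m^2, so 0.00042262415 m^2 = 0.00042262415 / 4046.8564 = 1.044327e-07 acre ≈ 1.044e-07 acre (4 s.f.). Final answer: 1.044e-07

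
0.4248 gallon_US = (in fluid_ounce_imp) 1 gallon_US = 0.0037854118 m^3, so 0.4248 gallon_US = 0.4248 * 0.0037854118 = 0.0016080429 m^3. 1 fluid_ounce_imp = 2.8413063e-05 m^3, so 0.0016080429 m^3 = 0.0016080429 / 2.8413063e-05 = 56.595199 fluid_ounce_imp ≈ 56.6 fluid_ounce_imp (4 s.f.). Final answer: 56.6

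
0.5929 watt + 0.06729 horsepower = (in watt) 50.77. Check: 0.5929 watt = 0.5929 W. 1 horsepower = 745.69987 W, so 0.06729 horsepower = 0.06729 * 745.69987 = 50.178144 W. Sum: 0.5929 + 50.178144 = 50.771044 W. 50.771044 W = 50.771044 watt ≈ 50.77 watt (4 s.f.).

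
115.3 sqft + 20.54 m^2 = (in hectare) 1 sqft = 0.09290304 m^2, so 115.3 sqft = 115.3 * 0.09290304 = 10.711721 m^2. 20.54 m^2 is already in m^2. Sum: 10.711721 + 20.54 = 31.251721 m^2. 1 hectare = 10000 m^2, so 31.251721 m^2 = 31.251721 / 10000 = 0.0031251721 hectare ≈ 0.003125 hectare (4 s.f.). Final answer: 0.003125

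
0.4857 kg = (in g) 1 g = 0.001 kg, so 0.4857 kg = 0.4857 / 0.001 = 485.7 g. Final answer: 485.7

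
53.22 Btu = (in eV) 1 Btu = 1055.0559 J, so 53.22 Btu = 53.22 * 1055.0559 = 56150.072 J. 1 eV = 1.6021766e-19 J, so 56150.072 J = 56150.072 / 1.6021766e-19 = 3.5046119e+23 eV ≈ 3.505e+23 eV (4 s.f.). Final answer: 3.505e+23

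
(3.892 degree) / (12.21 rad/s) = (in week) 9.199e-09. Check: 1 degree = 0.017453293 rad, so 3.892 degree = 3.892 * 0.017453293 = 0.067928214 rad. 12.21 rad/s is already in rad/s. Combine: 0.067928214 rad / 12.21 rad/s = 0.0055633263 s. 1 week = 604800 s, so 0.0055633263 s = 0.0055633263 / 604800 = 9.1986216e-09 week ≈ 9.199e-09 week (4 s.f.).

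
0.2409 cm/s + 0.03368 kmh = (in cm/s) 1.176. Check: 1 cm/s = 0.01 m/s, so 0.2409 cm/s = 0.2409 * 0.01 = 0.002409 m/s. 1 kmh = 0.27777778 m/s, so 0.03368 kmh = 0.03368 * 0.27777778 = 0.0093555556 m/s. Sum: 0.002409 + 0.0093555556 = 0.011764556 m/s. 1 cm/s = 0.01 m/s, so 0.011764556 m/s = 0.011764556 / 0.01 = 1.1764556 cm/s ≈ 1.176 cm/s (4 s.f.).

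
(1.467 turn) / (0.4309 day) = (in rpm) 0.002364. Check: 1 turn = 6.2831853 rad, so 1.467 turn = 1.467 * 6.2831853 = 9.2174328 rad. 1 day = 86400 s, so 0.4309 day = 0.4309 * 86400 = 37229.76 s. Combine: 9.2174328 rad / 37229.76 s = 0.00024758239 rad/s. 1 rpm = 0.10471976 rad/s, so 0.00024758239 rad/s = 0.00024758239 / 0.10471976 = 0.0023642376 rpm ≈ 0.002364 rpm (4 s.f.).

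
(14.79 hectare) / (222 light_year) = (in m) 1 hectare = 10000 m^2, so 14.79 hectare = 14.79 * 10000 = 147900 m^2. 1 light_year = 9.4607305e+15 m, so 222 light_year = 222 * 9.4607305e+15 = 2.1002822e+18 m. Combine: 147900 m^2 / 2.1002822e+18 m = 7.041911e-14 m. Result: 7.041911e-14 m ≈ 7.042e-14 m (4 s.f.). Final answer: 7.042e-14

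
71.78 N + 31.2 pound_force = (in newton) 210.6. Check: 71.78 N is already in N. 1 pound_force = 4.4482216 N, so 31.2 pound_force = 31.2 * 4.4482216 = 138.78451 N. Sum: 71.78 + 138.78451 = 210.56451 N. 210.56451 N = 210.56451 newton ≈ 210.6 newton (4 s.f.).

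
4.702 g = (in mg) 4702. Check: 1 g = 0.001 kg, so 4.702 g = 4.702 * 0.001 = 0.004702 kg. 1 mg = 1e-06 kg, so 0.004702 kg = 0.004702 / 1e-06 = 4702 mg.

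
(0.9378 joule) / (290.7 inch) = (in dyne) 1.27e+04. Check: 0.9378 joule = 0.9378 J. 1 inch = 0.0254 m, so 290.7 inch = 290.7 * 0.0254 = 7.38378 m. Combine: 0.9378 J / 7.38378 m = 0.12700812 N. 1 dyne = 1e-05 N, so 0.12700812 N = 0.12700812 / 1e-05 = 12700.812 dyne ≈ 1.27e+04 dyne (4 s.f.).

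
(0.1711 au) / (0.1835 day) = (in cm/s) 1 au = 1.4959787e+11 m, so 0.1711 au = 0.1711 * 1.4959787e+11 = 2.5596196e+10 m. 1 day = 86400 s, so 0.1835 day = 0.1835 * 86400 = 15854.4 s. Combine: 2.5596196e+10 m / 15854.4 s = 1614453.8 m/s. 1 cm/s = 0.01 m/s, so 1614453.8 m/s = 1614453.8 / 0.01 = 1.6144538e+08 cm/s ≈ 1.614e+08 cm/s (4 s.f.). Final answer: 1.614e+08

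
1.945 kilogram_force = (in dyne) 1.907e+06. Check: 1 kilogram_force = 9.80665 N, so 1.945 kilogram_force = 1.945 * 9.80665 = 19.073934 N. 1 dyne = 1e-05 N, so 19.073934 N = 19.073934 / 1e-05 = 1907393.4 dyne ≈ 1.907e+06 dyne (4 s.f.).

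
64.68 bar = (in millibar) 6.468e+04. Check: 1 bar = 100000 Pa, so 64.68 bar = 64.68 * 100000 = 6468000 Pa. 1 millibar = 100 Pa, so 6468000 Pa = 6468000 / 100 = 64680 millibar ≈ 6.468e+04 millibar (4 s.f.).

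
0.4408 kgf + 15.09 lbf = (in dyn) 1 kgf = 9.80665 N, so 0.4408 kgf = 0.4408 * 9.80665 = 4.3227713 N. 1 lbf = 4.4482216 N, so 15.09 lbf = 15.09 * 4.4482216 = 67.123664 N. Sum: 4.3227713 + 67.123664 = 71.446435 N. 1 dyn = 1e-05 N, so 71.446435 N = 71.446435 / 1e-05 = 7144643.5 dyn ≈ 7.145e+06 dyn (4 s.f.). Final answer: 7.145e+06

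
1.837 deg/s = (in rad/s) 0.03206. Check: 1 deg/s = 0.017453293 rad/s, so 1.837 deg/s = 1.837 * 0.017453293 = 0.032061698 rad/s. Result: 0.032061698 rad/s ≈ 0.03206 rad/s (4 s.f.).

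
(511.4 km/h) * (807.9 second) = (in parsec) 1 km/h = 0.27777778 m/s, so 511.4 km/h = 511.4 * 0.27777778 = 142.05556 m/s. 807.9 second = 807.9 s. Combine: 142.05556 m/s * 807.9 s = 114766.68 m. 1 parsec = 3.0856776e+16 m, so 114766.68 m = 114766.68 / 3.0856776e+16 = 3.7193349e-12 parsec ≈ 3.719e-12 parsec (4 s.f.). Final answer: 3.719e-12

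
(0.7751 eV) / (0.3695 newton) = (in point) 9.527e-16. Check: 1 eV = 1.6021766e-19 J, so 0.7751 eV = 0.7751 * 1.6021766e-19 = 1.2418471e-19 J. 0.3695 newton = 0.3695 N. Combine: 1.2418471e-19 J / 0.3695 N = 3.3608853e-19 m. 1 point = 0.00035277778 m, so 3.3608853e-19 m = 3.3608853e-19 / 0.00035277778 = 9.5269189e-16 point ≈ 9.527e-16 point (4 s.f.).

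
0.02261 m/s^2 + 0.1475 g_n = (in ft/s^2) 4.82. Check: 0.02261 m/s^2 is already in m/s^2. 1 g_n = 9.80665 m/s^2, so 0.1475 g_n = 0.1475 * 9.80665 = 1.4464809 m/s^2. Sum: 0.02261 + 1.4464809 = 1.4690909 m/s^2. 1 ft/s^2 = 0.3048 m/s^2, so 1.4690909 m/s^2 = 1.4690909 / 0.3048 = 4.819852 ft/s^2 ≈ 4.82 ft/s^2 (4 s.f.).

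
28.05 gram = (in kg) 0.02805. Check: 1 gram = 0.001 kg, so 28.05 gram = 28.05 * 0.001 = 0.02805 kg. Result: 0.02805 kg.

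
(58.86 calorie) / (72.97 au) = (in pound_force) 5.072e-12. Check: 1 calorie = 4.184 J, so 58.86 calorie = 58.86 * 4.184 = 246.27024 J. 1 au = 1.4959787e+11 m, so 72.97 au = 72.97 * 1.4959787e+11 = 1.0916157e+13 m. Combine: 246.27024 J / 1.0916157e+13 m = 2.256016e-11 N. 1 pound_force = 4.4482216 N, so 2.256016e-11 N = 2.256016e-11 / 4.4482216 = 5.0717257e-12 pound_force ≈ 5.072e-12 pound_force (4 s.f.).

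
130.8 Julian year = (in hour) 1 Julian year = 31557600 s, so 130.8 Julian year = 130.8 * 31557600 = 4.1277341e+09 s. 1 hour = 3600 s, so 4.1277341e+09 s = 4.1277341e+09 / 3600 = 1146592.8 hour ≈ 1.147e+06 hour (4 s.f.). Final answer: 1.147e+06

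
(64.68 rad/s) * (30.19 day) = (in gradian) 64.68 rad/s is already in rad/s. 1 day = 86400 s, so 30.19 day = 30.19 * 86400 = 2608416 s. Combine: 64.68 rad/s * 2608416 s = 1.6871235e+08 rad. 1 gradian = 0.015707963 rad, so 1.6871235e+08 rad = 1.6871235e+08 / 0.015707963 = 1.0740562e+10 gradian ≈ 1.074e+10 gradian (4 s.f.). Final answer: 1.074e+10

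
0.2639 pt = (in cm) 1 pt = 0.00035277778 m, so 0.2639 pt = 0.2639 * 0.00035277778 = 9.3098056e-05 m. 1 cm = 0.01 m, so 9.3098056e-05 m = 9.3098056e-05 / 0.01 = 0.0093098056 cm ≈ 0.00931 cm (4 s.f.). Final answer: 0.00931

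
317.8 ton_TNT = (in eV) 8.299e+30. Check: 1 ton_TNT = 4.184e+09 J, so 317.8 ton_TNT = 317.8 * 4.184e+09 = 1.3296752e+12 J. 1 eV = 1.6021766e-19 J, so 1.3296752e+12 J = 1.3296752e+12 / 1.6021766e-19 = 8.2991798e+30 eV ≈ 8.299e+30 eV (4 s.f.).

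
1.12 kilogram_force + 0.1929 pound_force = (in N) 1 kilogram_force = 9.80665 N, so 1.12 kilogram_force = 1.12 * 9.80665 = 10.983448 N. 1 pound_force = 4.4482216 N, so 0.1929 pound_force = 0.1929 * 4.4482216 = 0.85806195 N. Sum: 10.983448 + 0.85806195 = 11.84151 N. Result: 11.84151 N ≈ 11.84 N (4 s.f.). Final answer: 11.84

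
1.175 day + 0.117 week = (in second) 1.723e+05. Check: 1 day = 86400 s, so 1.175 day = 1.175 * 86400 = 101520 s. 1 week = 604800 s, so 0.117 week = 0.117 * 604800 = 70761.6 s. Sum: 101520 + 70761.6 = 172281.6 s. 172281.6 s = 172281.6 second ≈ 1.723e+05 second (4 s.f.).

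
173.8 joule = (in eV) 173.8 joule = 173.8 J. 1 eV = 1.6021766e-19 J, so 173.8 J = 173.8 / 1.6021766e-19 = 1.0847743e+21 eV ≈ 1.085e+21 eV (4 s.f.). Final answer: 1.085e+21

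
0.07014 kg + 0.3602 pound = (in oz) 0.07014 kg is already in kg. 1 pound = 0.45359237 kg, so 0.3602 pound = 0.3602 * 0.45359237 = 0.16338397 kg. Sum: 0.07014 + 0.16338397 = 0.23352397 kg. 1 oz = 0.028349523 kg, so 0.23352397 kg = 0.23352397 / 0.028349523 = 8.2373157 oz ≈ 8.237 oz (4 s.f.). Final answer: 8.237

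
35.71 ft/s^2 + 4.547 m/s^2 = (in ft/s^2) 1 ft/s^2 = 0.3048 m/s^2, so 35.71 ft/s^2 = 35.71 * 0.3048 = 10.884408 m/s^2. 4.547 m/s^2 is already in m/s^2. Sum: 10.884408 + 4.547 = 15.431408 m/s^2. 1 ft/s^2 = 0.3048 m/s^2, so 15.431408 m/s^2 = 15.431408 / 0.3048 = 50.627979 ft/s^2 ≈ 50.63 ft/s^2 (4 s.f.). Final answer: 50.63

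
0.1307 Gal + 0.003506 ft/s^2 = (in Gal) 0.2376. Check: 1 Gal = 0.01 m/s^2, so 0.1307 Gal = 0.1307 * 0.01 = 0.001307 m/s^2. 1 ft/s^2 = 0.3048 m/s^2, so 0.003506 ft/s^2 = 0.003506 * 0.3048 = 0.0010686288 m/s^2. Sum: 0.001307 + 0.0010686288 = 0.0023756288 m/s^2. 1 Gal = 0.01 m/s^2, so 0.0023756288 m/s^2 = 0.0023756288 / 0.01 = 0.23756288 Gal ≈ 0.2376 Gal (4 s.f.).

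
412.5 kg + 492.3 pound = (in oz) 412.5 kg is already in kg. 1 pound = 0.45359237 kg, so 492.3 pound = 492.3 * 0.45359237 = 223.30352 kg. Sum: 412.5 + 223.30352 = 635.80352 kg. 1 oz = 0.028349523 kg, so 635.80352 kg = 635.80352 / 0.028349523 = 22427.309 oz ≈ 2.243e+04 oz (4 s.f.). Final answer: 2.243e+04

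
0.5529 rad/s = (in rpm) 5.28. Check: 1 rpm = 0.10471976 rad/s, so 0.5529 rad/s = 0.5529 / 0.10471976 = 5.2798061 rpm ≈ 5.28 rpm (4 s.f.).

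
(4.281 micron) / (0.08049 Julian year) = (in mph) 3.77e-12. Check: 1 micron = 1e-06 m, so 4.281 micron = 4.281 * 1e-06 = 4.281e-06 m. 1 Julian year = 31557600 s, so 0.08049 Julian year = 0.08049 * 31557600 = 2540071.2 s. Combine: 4.281e-06 m / 2540071.2 s = 1.6853858e-12 m/s. 1 mph = 0.44704 m/s, so 1.6853858e-12 m/s = 1.6853858e-12 / 0.44704 = 3.7701007e-12 mph ≈ 3.77e-12 mph (4 s.f.).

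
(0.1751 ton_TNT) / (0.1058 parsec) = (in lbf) 5.045e-08. Check: 1 ton_TNT = 4.184e+09 J, so 0.1751 ton_TNT = 0.1751 * 4.184e+09 = 7.326184e+08 J. 1 parsec = 3.0856776e+16 m, so 0.1058 parsec = 0.1058 * 3.0856776e+16 = 3.2646469e+15 m. Combine: 7.326184e+08 J / 3.2646469e+15 m = 2.2440969e-07 N. 1 lbf = 4.4482216 N, so 2.2440969e-07 N = 2.2440969e-07 / 4.4482216 = 5.0449306e-08 lbf ≈ 5.045e-08 lbf (4 s.f.).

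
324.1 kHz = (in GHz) 1 kHz = 1000 Hz, so 324.1 kHz = 324.1 * 1000 = 324100 Hz. 1 GHz = 1e+09 Hz, so 324100 Hz = 324100 / 1e+09 = 0.0003241 GHz. Final answer: 0.0003241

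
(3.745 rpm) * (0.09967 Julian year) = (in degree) 7.068e+07. Check: 1 rpm = 0.10471976 rad/s, so 3.745 rpm = 3.745 * 0.10471976 = 0.39217548 rad/s. 1 Julian year = 31557600 s, so 0.09967 Julian year = 0.09967 * 31557600 = 3145346 s. Combine: 0.39217548 rad/s * 3145346 s = 1233527.6 rad. 1 degree = 0.017453293 rad, so 1233527.6 rad = 1233527.6 / 0.017453293 = 70675924 degree ≈ 7.068e+07 degree (4 s.f.).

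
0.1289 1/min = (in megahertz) 2.148e-09. Check: 1 1/min = 0.016666667 Hz, so 0.1289 1/min = 0.1289 * 0.016666667 = 0.0021483333 Hz. 1 megahertz = 1000000 Hz, so 0.0021483333 Hz = 0.0021483333 / 1000000 = 2.1483333e-09 megahertz ≈ 2.148e-09 megahertz (4 s.f.).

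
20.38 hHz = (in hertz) 2038. Check: 1 hHz = 100 Hz, so 20.38 hHz = 20.38 * 100 = 2038 Hz. 2038 Hz = 2038 hertz.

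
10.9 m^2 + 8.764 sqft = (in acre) 0.002895. Check: 10.9 m^2 is already in m^2. 1 sqft = 0.09290304 m^2, so 8.764 sqft = 8.764 * 0.09290304 = 0.81420224 m^2. Sum: 10.9 + 0.81420224 = 11.714202 m^2. 1 acre = 4046.8564 m^2, so 11.714202 m^2 = 11.714202 / 4046.8564 = 0.0028946424 acre ≈ 0.002895 acre (4 s.f.).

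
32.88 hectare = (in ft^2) 1 hectare = 10000 m^2, so 32.88 hectare = 32.88 * 10000 = 328800 m^2. 1 ft^2 = 0.09290304 m^2, so 328800 m^2 = 328800 / 0.09290304 = 3539173.7 ft^2 ≈ 3.539e+06 ft^2 (4 s.f.). Final answer: 3.539e+06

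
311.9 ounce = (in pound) 1 ounce = 0.028349523 kg, so 311.9 ounce = 311.9 * 0.028349523 = 8.8422163 kg. 1 pound = 0.45359237 kg, so 8.8422163 kg = 8.8422163 / 0.45359237 = 19.49375 pound ≈ 19.49 pound (4 s.f.). Final answer: 19.49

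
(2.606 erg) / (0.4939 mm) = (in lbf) 0.0001186. Check: 1 erg = 1e-07 J, so 2.606 erg = 2.606 * 1e-07 = 2.606e-07 J. 1 mm = 0.001 m, so 0.4939 mm = 0.4939 * 0.001 = 0.0004939 m. Combine: 2.606e-07 J / 0.0004939 m = 0.00052763717 N. 1 lbf = 4.4482216 N, so 0.00052763717 N = 0.00052763717 / 4.4482216 = 0.00011861756 lbf ≈ 0.0001186 lbf (4 s.f.).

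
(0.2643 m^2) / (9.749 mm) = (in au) 1.812e-10. Check: 0.2643 m^2 is already in m^2. 1 mm = 0.001 m, so 9.749 mm = 9.749 * 0.001 = 0.009749 m. Combine: 0.2643 m^2 / 0.009749 m = 27.110473 m. 1 au = 1.4959787e+11 m, so 27.110473 m = 27.110473 / 1.4959787e+11 = 1.8122232e-10 au ≈ 1.812e-10 au (4 s.f.).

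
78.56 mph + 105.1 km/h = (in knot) 1 mph = 0.44704 m/s, so 78.56 mph = 78.56 * 0.44704 = 35.119462 m/s. 1 km/h = 0.27777778 m/s, so 105.1 km/h = 105.1 * 0.27777778 = 29.194444 m/s. Sum: 35.119462 + 29.194444 = 64.313907 m/s. 1 knot = 0.51444444 m/s, so 64.313907 m/s = 64.313907 / 0.51444444 = 125.01623 knot ≈ 125 knot (4 s.f.). Final answer: 125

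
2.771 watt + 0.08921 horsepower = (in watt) 2.771 watt = 2.771 W. 1 horsepower = 745.69987 W, so 0.08921 horsepower = 0.08921 * 745.69987 = 66.523886 W. Sum: 2.771 + 66.523886 = 69.294886 W. 69.294886 W = 69.294886 watt ≈ 69.29 watt (4 s.f.). Final answer: 69.29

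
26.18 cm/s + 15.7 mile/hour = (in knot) 1 cm/s = 0.01 m/s, so 26.18 cm/s = 26.18 * 0.01 = 0.2618 m/s. 1 mile/hour = 0.44704 m/s, so 15.7 mile/hour = 15.7 * 0.44704 = 7.018528 m/s. Sum: 0.2618 + 7.018528 = 7.280328 m/s. 1 knot = 0.51444444 m/s, so 7.280328 m/s = 7.280328 / 0.51444444 = 14.151825 knot ≈ 14.15 knot (4 s.f.). Final answer: 14.15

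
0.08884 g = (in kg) 1 g = 0.001 kg, so 0.08884 g = 0.08884 * 0.001 = 8.884e-05 kg. Result: 8.884e-05 kg. Final answer: 8.884e-05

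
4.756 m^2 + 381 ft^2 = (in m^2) 40.15. Check: 4.756 m^2 is already in m^2. 1 ft^2 = 0.09290304 m^2, so 381 ft^2 = 381 * 0.09290304 = 35.396058 m^2. Sum: 4.756 + 35.396058 = 40.152058 m^2. Result: 40.152058 m^2 ≈ 40.15 m^2 (4 s.f.).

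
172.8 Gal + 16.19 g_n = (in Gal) 1.605e+04. Check: 1 Gal = 0.01 m/s^2, so 172.8 Gal = 172.8 * 0.01 = 1.728 m/s^2. 1 g_n = 9.80665 m/s^2, so 16.19 g_n = 16.19 * 9.80665 = 158.76966 m/s^2. Sum: 1.728 + 158.76966 = 160.49766 m/s^2. 1 Gal = 0.01 m/s^2, so 160.49766 m/s^2 = 160.49766 / 0.01 = 16049.766 Gal ≈ 1.605e+04 Gal (4 s.f.).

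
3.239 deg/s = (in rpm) 1 deg/s = 0.017453293 rad/s, so 3.239 deg/s = 3.239 * 0.017453293 = 0.056531214 rad/s. 1 rpm = 0.10471976 rad/s, so 0.056531214 rad/s = 0.056531214 / 0.10471976 = 0.53983333 rpm ≈ 0.5398 rpm (4 s.f.). Final answer: 0.5398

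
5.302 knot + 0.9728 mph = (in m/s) 1 knot = 0.51444444 m/s, so 5.302 knot = 5.302 * 0.51444444 = 2.7275844 m/s. 1 mph = 0.44704 m/s, so 0.9728 mph = 0.9728 * 0.44704 = 0.43488051 m/s. Sum: 2.7275844 + 0.43488051 = 3.162465 m/s. Result: 3.162465 m/s ≈ 3.162 m/s (4 s.f.). Final answer: 3.162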